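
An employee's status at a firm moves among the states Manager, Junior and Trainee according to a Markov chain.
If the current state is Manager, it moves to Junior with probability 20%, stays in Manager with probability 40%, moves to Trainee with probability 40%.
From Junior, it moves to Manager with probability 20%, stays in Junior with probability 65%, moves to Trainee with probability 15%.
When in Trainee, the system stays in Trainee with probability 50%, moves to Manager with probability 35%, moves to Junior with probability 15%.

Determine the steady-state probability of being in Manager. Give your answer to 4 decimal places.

0.3161

Let the stationary distribution be π with π = πP and π_1 + π_2 + π_3 = 1.
π_1 = 0.4·π_1 + 0.2·π_2 + 0.35·π_3
π_2 = 0.2·π_1 + 0.65·π_2 + 0.15·π_3
Solving with the normalization constraint gives π = (0.3161, 0.3316, 0.3523).
So the stationary probability of Manager is 0.3161.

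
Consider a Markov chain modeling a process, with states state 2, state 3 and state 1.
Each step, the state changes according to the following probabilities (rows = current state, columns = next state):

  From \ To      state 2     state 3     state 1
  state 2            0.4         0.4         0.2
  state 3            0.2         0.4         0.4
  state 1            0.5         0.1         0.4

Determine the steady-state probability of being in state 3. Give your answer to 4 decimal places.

Let the stationary distribution be π with π = πP and π_1 + π_2 + π_3 = 1.
π_1 = 0.4·π_1 + 0.2·π_2 + 0.5·π_3
π_2 = 0.4·π_1 + 0.4·π_2 + 0.1·π_3
Solving with the normalization constraint gives π = (0.3721, 0.3023, 0.3256).
So the stationary probability of state 3 is 0.3023.

0.3023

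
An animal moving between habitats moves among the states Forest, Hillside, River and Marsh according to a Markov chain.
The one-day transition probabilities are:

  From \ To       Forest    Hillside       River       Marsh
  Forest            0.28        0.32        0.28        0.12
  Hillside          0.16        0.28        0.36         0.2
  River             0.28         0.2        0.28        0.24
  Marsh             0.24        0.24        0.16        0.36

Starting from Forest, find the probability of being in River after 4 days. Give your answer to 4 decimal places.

Propagate the distribution vector 4 days from Forest.
After 0 days: (1.0000, 0.0000, 0.0000, 0.0000)
After 1 day: (0.2800, 0.3200, 0.2800, 0.1200)
After 2 days: (0.2368, 0.2640, 0.2912, 0.2080)
After 3 days: (0.2400, 0.2579, 0.2762, 0.2260)
After 4 days: (0.2400, 0.2585, 0.2735, 0.2280)
P(in River after 4 days) = 0.2735

0.2735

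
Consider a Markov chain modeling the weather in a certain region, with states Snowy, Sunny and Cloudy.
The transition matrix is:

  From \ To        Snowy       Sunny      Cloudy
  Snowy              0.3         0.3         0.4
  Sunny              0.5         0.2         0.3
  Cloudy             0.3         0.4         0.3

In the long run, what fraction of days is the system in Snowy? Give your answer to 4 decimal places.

Let the stationary distribution be π with π = πP and π_1 + π_2 + π_3 = 1.
π_1 = 0.3·π_1 + 0.5·π_2 + 0.3·π_3
π_2 = 0.3·π_1 + 0.2·π_2 + 0.4·π_3
Solving with the normalization constraint gives π = (0.3607, 0.3033, 0.3361).
So the stationary probability of Snowy is 0.3607.

0.3607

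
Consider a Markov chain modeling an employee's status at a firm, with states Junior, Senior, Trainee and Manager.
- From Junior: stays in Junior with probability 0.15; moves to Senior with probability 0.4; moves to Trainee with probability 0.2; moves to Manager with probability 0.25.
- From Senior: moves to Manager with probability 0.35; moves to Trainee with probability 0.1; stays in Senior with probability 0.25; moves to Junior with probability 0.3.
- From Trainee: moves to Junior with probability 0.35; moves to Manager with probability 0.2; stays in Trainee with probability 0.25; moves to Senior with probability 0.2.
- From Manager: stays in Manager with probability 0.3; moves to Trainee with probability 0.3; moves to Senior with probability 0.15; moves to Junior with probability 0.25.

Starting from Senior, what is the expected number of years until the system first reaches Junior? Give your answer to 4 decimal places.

3.3994

Let t(s) be the expected number of years to first reach Junior from state s, with t(Junior) = 0. Conditioning on the first year:
t(Senior) = 1 + 0.25·t(Senior) + 0.1·t(Trainee) + 0.35·t(Manager)
t(Trainee) = 1 + 0.2·t(Senior) + 0.25·t(Trainee) + 0.2·t(Manager)
t(Manager) = 1 + 0.15·t(Senior) + 0.3·t(Trainee) + 0.3·t(Manager)
Solving: t(Senior) = 3.3994, t(Trainee) = 3.1783, t(Manager) = 3.5191.
Expected years from Senior to Junior: 3.3994.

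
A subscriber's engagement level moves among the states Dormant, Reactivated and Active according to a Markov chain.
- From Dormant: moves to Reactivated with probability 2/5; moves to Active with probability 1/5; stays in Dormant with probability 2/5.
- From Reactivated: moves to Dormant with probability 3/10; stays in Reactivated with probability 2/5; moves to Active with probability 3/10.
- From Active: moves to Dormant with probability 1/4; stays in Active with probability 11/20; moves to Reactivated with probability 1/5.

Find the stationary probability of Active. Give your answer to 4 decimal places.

Let the stationary distribution be π with π = πP and π_1 + π_2 + π_3 = 1.
π_1 = 0.4·π_1 + 0.3·π_2 + 0.25·π_3
π_2 = 0.4·π_1 + 0.4·π_2 + 0.2·π_3
Solving with the normalization constraint gives π = (0.3134, 0.3284, 0.3582).
So the stationary probability of Active is 0.3582.

0.3582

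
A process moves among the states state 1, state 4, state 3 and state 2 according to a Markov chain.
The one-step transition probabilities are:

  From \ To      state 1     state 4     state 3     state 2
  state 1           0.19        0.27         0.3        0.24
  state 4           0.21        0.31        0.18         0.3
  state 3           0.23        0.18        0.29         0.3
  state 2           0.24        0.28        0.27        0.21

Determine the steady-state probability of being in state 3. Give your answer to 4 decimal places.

0.2583

Let the stationary distribution be π with π = πP and π_1 + π_2 + π_3 + π_4 = 1.
π_1 = 0.19·π_1 + 0.21·π_2 + 0.23·π_3 + 0.24·π_4
π_2 = 0.27·π_1 + 0.31·π_2 + 0.18·π_3 + 0.28·π_4
π_3 = 0.3·π_1 + 0.18·π_2 + 0.29·π_3 + 0.27·π_4
Solving with the normalization constraint gives π = (0.2187, 0.2598, 0.2583, 0.2632).
So the stationary probability of state 3 is 0.2583.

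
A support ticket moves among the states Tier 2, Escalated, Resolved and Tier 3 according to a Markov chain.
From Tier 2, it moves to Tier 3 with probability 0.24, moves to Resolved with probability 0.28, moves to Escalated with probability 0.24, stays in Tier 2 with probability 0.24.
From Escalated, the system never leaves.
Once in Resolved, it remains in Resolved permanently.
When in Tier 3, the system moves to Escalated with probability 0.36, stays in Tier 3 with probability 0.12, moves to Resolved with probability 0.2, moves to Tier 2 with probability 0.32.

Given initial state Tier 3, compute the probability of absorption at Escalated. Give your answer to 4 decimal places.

Let h(s) be the probability of absorption at Escalated starting from transient state s. Then h(Escalated) = 1 and h(Resolved) = 0. By first-step analysis:
h(Tier 2) = 0.24·h(Tier 2) + 0.24·1 + 0.28·0 + 0.24·h(Tier 3)
h(Tier 3) = 0.32·h(Tier 2) + 0.36·1 + 0.2·0 + 0.12·h(Tier 3)
Solving: h(Tier 2) = 0.5027, h(Tier 3) = 0.5919.
Starting from Tier 3, the probability is 0.5919.

0.5919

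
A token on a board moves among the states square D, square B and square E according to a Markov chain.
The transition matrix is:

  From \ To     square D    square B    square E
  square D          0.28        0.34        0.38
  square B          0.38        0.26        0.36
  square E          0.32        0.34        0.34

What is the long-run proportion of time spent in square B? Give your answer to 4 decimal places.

Let the stationary distribution be π with π = πP and π_1 + π_2 + π_3 = 1.
π_1 = 0.28·π_1 + 0.38·π_2 + 0.32·π_3
π_2 = 0.34·π_1 + 0.26·π_2 + 0.34·π_3
Solving with the normalization constraint gives π = (0.3259, 0.3148, 0.3593).
So the stationary probability of square B is 0.3148.

0.3148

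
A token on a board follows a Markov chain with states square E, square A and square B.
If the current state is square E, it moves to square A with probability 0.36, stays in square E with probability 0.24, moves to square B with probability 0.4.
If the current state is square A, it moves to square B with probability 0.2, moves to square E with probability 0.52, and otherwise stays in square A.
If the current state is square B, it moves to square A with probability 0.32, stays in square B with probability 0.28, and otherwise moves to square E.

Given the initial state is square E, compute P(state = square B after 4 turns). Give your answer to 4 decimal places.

Propagate the distribution vector 4 turns from square E.
After 0 turns: (1.0000, 0.0000, 0.0000)
After 1 turn: (0.2400, 0.3600, 0.4000)
After 2 turns: (0.4048, 0.3152, 0.2800)
After 3 turns: (0.3731, 0.3236, 0.3034)
After 4 turns: (0.3791, 0.3220, 0.2989)
P(in square B after 4 turns) = 0.2989

0.2989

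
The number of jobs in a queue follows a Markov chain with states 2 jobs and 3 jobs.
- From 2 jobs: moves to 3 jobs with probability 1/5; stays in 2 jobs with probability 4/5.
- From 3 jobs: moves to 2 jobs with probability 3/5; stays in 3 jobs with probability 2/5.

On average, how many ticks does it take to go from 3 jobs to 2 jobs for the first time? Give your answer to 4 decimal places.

Let t(s) be the expected number of ticks to first reach 2 jobs from state s, with t(2 jobs) = 0. Conditioning on the first tick:
t(3 jobs) = 1 + 0.4·t(3 jobs)
Solving: t(3 jobs) = 1.6667.
Expected ticks from 3 jobs to 2 jobs: 1.6667.

1.6667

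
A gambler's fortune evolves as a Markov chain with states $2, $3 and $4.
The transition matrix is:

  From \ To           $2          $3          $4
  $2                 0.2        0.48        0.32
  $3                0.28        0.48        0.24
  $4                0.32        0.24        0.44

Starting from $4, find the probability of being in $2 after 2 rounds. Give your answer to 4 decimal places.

Sum over the intermediate state after 1 round:
P = P($4→$2)·P($2→$2) + P($4→$3)·P($3→$2) + P($4→$4)·P($4→$2)
  = 0.32×0.2 + 0.24×0.28 + 0.44×0.32
  = 0.0640 + 0.0672 + 0.1408 = 0.2720

0.2720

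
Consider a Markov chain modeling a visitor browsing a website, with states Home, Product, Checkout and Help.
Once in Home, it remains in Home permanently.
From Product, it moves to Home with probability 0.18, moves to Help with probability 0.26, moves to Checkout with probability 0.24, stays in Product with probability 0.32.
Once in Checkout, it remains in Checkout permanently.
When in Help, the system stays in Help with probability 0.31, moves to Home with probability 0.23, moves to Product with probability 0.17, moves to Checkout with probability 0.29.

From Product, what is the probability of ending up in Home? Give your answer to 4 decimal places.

Let h(s) be the probability of absorption at Home starting from transient state s. Then h(Home) = 1 and h(Checkout) = 0. By first-step analysis:
h(Product) = 0.18·1 + 0.32·h(Product) + 0.24·0 + 0.26·h(Help)
h(Help) = 0.23·1 + 0.17·h(Product) + 0.29·0 + 0.31·h(Help)
Solving: h(Product) = 0.4329, h(Help) = 0.4400.
Starting from Product, the probability is 0.4329.

0.4329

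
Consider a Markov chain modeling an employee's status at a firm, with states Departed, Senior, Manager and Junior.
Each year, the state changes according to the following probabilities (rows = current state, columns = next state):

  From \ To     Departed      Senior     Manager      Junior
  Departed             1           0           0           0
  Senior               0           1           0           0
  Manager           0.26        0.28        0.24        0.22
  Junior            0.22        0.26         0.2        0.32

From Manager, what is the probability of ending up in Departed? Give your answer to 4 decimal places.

0.4763

Let h(s) be the probability of absorption at Departed starting from transient state s. Then h(Departed) = 1 and h(Senior) = 0. By first-step analysis:
h(Manager) = 0.26·1 + 0.28·0 + 0.24·h(Manager) + 0.22·h(Junior)
h(Junior) = 0.22·1 + 0.26·0 + 0.2·h(Manager) + 0.32·h(Junior)
Solving: h(Manager) = 0.4763, h(Junior) = 0.4636.
Starting from Manager, the probability is 0.4763.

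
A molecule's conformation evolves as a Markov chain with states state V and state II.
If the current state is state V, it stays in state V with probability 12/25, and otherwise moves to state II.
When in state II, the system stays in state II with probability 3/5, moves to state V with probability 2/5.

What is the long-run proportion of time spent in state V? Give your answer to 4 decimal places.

Let the stationary distribution be π with π = πP and π_1 + π_2 = 1.
π_1 = 0.48·π_1 + 0.4·π_2
Solving with the normalization constraint gives π = (0.4348, 0.5652).
So the stationary probability of state V is 0.4348.

0.4348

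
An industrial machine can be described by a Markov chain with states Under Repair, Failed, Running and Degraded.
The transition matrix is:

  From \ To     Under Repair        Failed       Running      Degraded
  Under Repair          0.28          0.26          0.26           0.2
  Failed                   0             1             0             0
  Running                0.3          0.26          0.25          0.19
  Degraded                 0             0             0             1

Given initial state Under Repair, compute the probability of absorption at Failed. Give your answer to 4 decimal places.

0.5684

Let h(s) be the probability of absorption at Failed starting from transient state s. Then h(Failed) = 1 and h(Degraded) = 0. By first-step analysis:
h(Under Repair) = 0.28·h(Under Repair) + 0.26·1 + 0.26·h(Running) + 0.2·0
h(Running) = 0.3·h(Under Repair) + 0.26·1 + 0.25·h(Running) + 0.19·0
Solving: h(Under Repair) = 0.5684, h(Running) = 0.5740.
Starting from Under Repair, the probability is 0.5684.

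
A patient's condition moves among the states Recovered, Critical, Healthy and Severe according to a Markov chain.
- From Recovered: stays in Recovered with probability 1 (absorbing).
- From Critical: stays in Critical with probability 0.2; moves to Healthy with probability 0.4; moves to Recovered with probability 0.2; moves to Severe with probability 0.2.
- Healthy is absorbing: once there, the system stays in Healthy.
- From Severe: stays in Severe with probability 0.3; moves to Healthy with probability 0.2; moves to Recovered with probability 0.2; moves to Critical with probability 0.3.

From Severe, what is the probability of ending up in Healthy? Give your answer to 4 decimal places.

Let h(s) be the probability of absorption at Healthy starting from transient state s. Then h(Healthy) = 1 and h(Recovered) = 0. By first-step analysis:
h(Critical) = 0.2·0 + 0.2·h(Critical) + 0.4·1 + 0.2·h(Severe)
h(Severe) = 0.2·0 + 0.3·h(Critical) + 0.2·1 + 0.3·h(Severe)
Solving: h(Critical) = 0.6400, h(Severe) = 0.5600.
Starting from Severe, the probability is 0.5600.

0.5600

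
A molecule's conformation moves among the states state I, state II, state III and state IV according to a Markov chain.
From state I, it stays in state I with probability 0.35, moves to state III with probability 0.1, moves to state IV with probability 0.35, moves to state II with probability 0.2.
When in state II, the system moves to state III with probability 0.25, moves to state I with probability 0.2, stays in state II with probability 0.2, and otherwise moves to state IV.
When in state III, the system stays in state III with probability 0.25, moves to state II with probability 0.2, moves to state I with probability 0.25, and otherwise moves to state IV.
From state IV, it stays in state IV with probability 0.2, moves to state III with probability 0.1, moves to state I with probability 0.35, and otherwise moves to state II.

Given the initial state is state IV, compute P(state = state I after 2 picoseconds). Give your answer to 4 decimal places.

Propagate the distribution vector 2 picoseconds from state IV.
After 0 picoseconds: (0.0000, 0.0000, 0.0000, 1.0000)
After 1 picosecond: (0.3500, 0.3500, 0.1000, 0.2000)
After 2 picoseconds: (0.2875, 0.2300, 0.1675, 0.3150)
P(in state I after 2 picoseconds) = 0.2875

0.2875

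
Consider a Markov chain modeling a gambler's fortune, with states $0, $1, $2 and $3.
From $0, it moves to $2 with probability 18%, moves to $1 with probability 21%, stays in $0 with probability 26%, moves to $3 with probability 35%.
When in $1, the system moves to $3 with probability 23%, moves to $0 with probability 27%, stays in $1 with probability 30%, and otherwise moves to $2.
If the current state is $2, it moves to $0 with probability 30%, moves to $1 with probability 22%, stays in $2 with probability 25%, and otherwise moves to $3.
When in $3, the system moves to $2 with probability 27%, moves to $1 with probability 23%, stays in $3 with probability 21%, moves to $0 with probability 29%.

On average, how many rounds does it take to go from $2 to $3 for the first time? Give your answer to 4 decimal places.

Let t(s) be the expected number of rounds to first reach $3 from state s, with t($3) = 0. Conditioning on the first round:
t($0) = 1 + 0.26·t($0) + 0.21·t($1) + 0.18·t($2)
t($1) = 1 + 0.27·t($0) + 0.3·t($1) + 0.2·t($2)
t($2) = 1 + 0.3·t($0) + 0.22·t($1) + 0.25·t($2)
Solving: t($0) = 3.3532, t($1) = 3.8050, t($2) = 3.7908.
Expected rounds from $2 to $3: 3.7908.

3.7908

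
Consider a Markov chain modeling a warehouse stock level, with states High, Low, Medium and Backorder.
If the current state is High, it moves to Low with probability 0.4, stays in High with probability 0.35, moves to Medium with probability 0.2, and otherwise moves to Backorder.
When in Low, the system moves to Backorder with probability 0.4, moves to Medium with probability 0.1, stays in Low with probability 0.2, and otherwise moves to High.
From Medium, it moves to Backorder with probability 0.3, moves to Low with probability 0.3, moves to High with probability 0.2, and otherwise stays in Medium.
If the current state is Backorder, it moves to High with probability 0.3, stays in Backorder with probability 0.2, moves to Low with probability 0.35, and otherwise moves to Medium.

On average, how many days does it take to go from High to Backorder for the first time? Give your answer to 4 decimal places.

Let t(s) be the expected number of days to first reach Backorder from state s, with t(Backorder) = 0. Conditioning on the first day:
t(High) = 1 + 0.35·t(High) + 0.4·t(Low) + 0.2·t(Medium)
t(Low) = 1 + 0.3·t(High) + 0.2·t(Low) + 0.1·t(Medium)
t(Medium) = 1 + 0.2·t(High) + 0.3·t(Low) + 0.2·t(Medium)
Solving: t(High) = 4.9072, t(Low) = 3.5670, t(Medium) = 3.8144.
Expected days from High to Backorder: 4.9072.

4.9072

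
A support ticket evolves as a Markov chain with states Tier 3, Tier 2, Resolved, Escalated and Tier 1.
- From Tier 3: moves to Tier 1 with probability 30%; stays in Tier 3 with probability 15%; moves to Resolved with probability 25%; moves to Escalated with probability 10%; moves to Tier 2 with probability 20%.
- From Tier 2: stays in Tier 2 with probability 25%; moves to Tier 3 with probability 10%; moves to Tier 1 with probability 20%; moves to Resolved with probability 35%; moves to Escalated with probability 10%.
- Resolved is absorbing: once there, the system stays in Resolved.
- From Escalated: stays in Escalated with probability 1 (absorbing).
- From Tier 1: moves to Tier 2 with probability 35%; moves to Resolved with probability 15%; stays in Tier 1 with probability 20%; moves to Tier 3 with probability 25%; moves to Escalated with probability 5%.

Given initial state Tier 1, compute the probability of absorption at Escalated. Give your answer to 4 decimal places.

Let h(s) be the probability of absorption at Escalated starting from transient state s. Then h(Escalated) = 1 and h(Resolved) = 0. By first-step analysis:
h(Tier 3) = 0.15·h(Tier 3) + 0.2·h(Tier 2) + 0.25·0 + 0.1·1 + 0.3·h(Tier 1)
h(Tier 2) = 0.1·h(Tier 3) + 0.25·h(Tier 2) + 0.35·0 + 0.1·1 + 0.2·h(Tier 1)
h(Tier 1) = 0.25·h(Tier 3) + 0.35·h(Tier 2) + 0.15·0 + 0.05·1 + 0.2·h(Tier 1)
Solving: h(Tier 3) = 0.2593, h(Tier 2) = 0.2334, h(Tier 1) = 0.2456.
Starting from Tier 1, the probability is 0.2456.

0.2456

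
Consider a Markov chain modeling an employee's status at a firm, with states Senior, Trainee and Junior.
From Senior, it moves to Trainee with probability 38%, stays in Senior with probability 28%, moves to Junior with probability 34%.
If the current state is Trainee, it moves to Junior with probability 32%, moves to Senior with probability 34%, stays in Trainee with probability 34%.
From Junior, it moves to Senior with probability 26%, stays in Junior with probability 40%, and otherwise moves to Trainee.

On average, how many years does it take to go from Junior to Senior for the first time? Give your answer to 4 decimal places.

Let t(s) be the expected number of years to first reach Senior from state s, with t(Senior) = 0. Conditioning on the first year:
t(Trainee) = 1 + 0.34·t(Trainee) + 0.32·t(Junior)
t(Junior) = 1 + 0.34·t(Trainee) + 0.4·t(Junior)
Solving: t(Trainee) = 3.2033, t(Junior) = 3.4819.
Expected years from Junior to Senior: 3.4819.

3.4819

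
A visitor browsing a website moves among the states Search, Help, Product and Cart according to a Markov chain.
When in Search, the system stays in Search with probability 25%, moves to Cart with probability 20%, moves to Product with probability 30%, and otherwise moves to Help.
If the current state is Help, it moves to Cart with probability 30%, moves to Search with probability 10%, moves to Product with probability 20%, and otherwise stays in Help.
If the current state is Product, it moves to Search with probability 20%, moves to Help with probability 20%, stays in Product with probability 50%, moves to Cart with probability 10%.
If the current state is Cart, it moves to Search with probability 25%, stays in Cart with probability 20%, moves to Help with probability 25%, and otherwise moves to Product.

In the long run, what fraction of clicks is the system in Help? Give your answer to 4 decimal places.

Let the stationary distribution be π with π = πP and π_1 + π_2 + π_3 + π_4 = 1.
π_1 = 0.25·π_1 + 0.1·π_2 + 0.2·π_3 + 0.25·π_4
π_2 = 0.25·π_1 + 0.4·π_2 + 0.2·π_3 + 0.25·π_4
π_3 = 0.3·π_1 + 0.2·π_2 + 0.5·π_3 + 0.3·π_4
Solving with the normalization constraint gives π = (0.1919, 0.2741, 0.3407, 0.1933).
So the stationary probability of Help is 0.2741.

0.2741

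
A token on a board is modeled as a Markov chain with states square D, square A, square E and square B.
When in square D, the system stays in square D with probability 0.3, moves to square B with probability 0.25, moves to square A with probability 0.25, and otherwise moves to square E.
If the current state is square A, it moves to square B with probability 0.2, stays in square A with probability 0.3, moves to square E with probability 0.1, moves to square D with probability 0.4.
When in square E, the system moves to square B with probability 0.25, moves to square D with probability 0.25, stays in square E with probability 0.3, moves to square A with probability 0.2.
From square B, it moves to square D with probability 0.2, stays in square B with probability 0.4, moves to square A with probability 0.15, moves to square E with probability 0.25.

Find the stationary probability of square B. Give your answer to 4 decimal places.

0.2810

Let the stationary distribution be π with π = πP and π_1 + π_2 + π_3 + π_4 = 1.
π_1 = 0.3·π_1 + 0.4·π_2 + 0.25·π_3 + 0.2·π_4
π_2 = 0.25·π_1 + 0.3·π_2 + 0.2·π_3 + 0.15·π_4
π_3 = 0.2·π_1 + 0.1·π_2 + 0.3·π_3 + 0.25·π_4
Solving with the normalization constraint gives π = (0.2835, 0.2224, 0.2131, 0.2810).
So the stationary probability of square B is 0.2810.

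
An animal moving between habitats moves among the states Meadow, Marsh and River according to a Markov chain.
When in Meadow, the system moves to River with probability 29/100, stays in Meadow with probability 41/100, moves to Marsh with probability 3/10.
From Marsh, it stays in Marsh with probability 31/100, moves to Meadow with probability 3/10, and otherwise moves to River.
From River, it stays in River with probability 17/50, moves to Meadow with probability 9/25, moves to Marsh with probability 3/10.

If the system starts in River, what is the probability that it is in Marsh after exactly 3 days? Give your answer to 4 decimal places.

Propagate the distribution vector 3 days from River.
After 0 days: (0.0000, 0.0000, 1.0000)
After 1 day: (0.3600, 0.3000, 0.3400)
After 2 days: (0.3600, 0.3030, 0.3370)
After 3 days: (0.3598, 0.3030, 0.3372)
P(in Marsh after 3 days) = 0.3030

0.3030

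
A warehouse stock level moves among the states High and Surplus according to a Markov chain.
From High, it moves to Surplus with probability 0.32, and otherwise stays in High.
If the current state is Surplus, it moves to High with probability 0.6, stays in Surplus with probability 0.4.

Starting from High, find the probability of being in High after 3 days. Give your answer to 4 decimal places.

Propagate the distribution vector 3 days from High.
After 0 days: (1.0000, 0.0000)
After 1 day: (0.6800, 0.3200)
After 2 days: (0.6544, 0.3456)
After 3 days: (0.6524, 0.3476)
P(in High after 3 days) = 0.6524

0.6524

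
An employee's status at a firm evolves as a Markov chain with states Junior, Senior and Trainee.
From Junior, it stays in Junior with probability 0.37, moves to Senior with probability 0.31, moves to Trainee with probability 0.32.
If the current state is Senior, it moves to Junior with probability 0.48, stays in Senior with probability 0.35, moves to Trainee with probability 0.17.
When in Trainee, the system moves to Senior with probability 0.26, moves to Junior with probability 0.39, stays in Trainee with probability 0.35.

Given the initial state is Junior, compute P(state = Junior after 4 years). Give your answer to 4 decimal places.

0.4095

Propagate the distribution vector 4 years from Junior.
After 0 years: (1.0000, 0.0000, 0.0000)
After 1 year: (0.3700, 0.3100, 0.3200)
After 2 years: (0.4105, 0.3064, 0.2831)
After 3 years: (0.4094, 0.3081, 0.2825)
After 4 years: (0.4095, 0.3082, 0.2823)
P(in Junior after 4 years) = 0.4095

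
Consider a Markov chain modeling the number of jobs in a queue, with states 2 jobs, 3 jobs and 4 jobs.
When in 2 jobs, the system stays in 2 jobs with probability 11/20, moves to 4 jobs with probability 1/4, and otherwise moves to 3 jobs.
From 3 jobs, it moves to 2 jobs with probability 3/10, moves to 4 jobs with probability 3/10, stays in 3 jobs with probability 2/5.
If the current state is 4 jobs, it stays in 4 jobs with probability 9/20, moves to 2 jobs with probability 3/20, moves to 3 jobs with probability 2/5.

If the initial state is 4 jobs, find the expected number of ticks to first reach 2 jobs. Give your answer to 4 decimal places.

Let t(s) be the expected number of ticks to first reach 2 jobs from state s, with t(2 jobs) = 0. Conditioning on the first tick:
t(3 jobs) = 1 + 0.4·t(3 jobs) + 0.3·t(4 jobs)
t(4 jobs) = 1 + 0.4·t(3 jobs) + 0.45·t(4 jobs)
Solving: t(3 jobs) = 4.0476, t(4 jobs) = 4.7619.
Expected ticks from 4 jobs to 2 jobs: 4.7619.

4.7619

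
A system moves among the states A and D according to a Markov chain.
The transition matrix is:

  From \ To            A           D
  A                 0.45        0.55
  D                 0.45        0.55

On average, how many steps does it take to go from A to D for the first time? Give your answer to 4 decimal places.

1.8182

Let t(s) be the expected number of steps to first reach D from state s, with t(D) = 0. Conditioning on the first step:
t(A) = 1 + 0.45·t(A)
Solving: t(A) = 1.8182.
Expected steps from A to D: 1.8182.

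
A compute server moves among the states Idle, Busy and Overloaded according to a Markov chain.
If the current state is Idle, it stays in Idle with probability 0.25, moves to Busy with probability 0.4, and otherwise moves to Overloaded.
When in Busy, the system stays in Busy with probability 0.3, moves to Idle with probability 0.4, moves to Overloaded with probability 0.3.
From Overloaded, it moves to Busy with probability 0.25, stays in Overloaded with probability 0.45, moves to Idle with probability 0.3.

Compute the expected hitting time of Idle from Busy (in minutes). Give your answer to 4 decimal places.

Let t(s) be the expected number of minutes to first reach Idle from state s, with t(Idle) = 0. Conditioning on the first minute:
t(Busy) = 1 + 0.3·t(Busy) + 0.3·t(Overloaded)
t(Overloaded) = 1 + 0.25·t(Busy) + 0.45·t(Overloaded)
Solving: t(Busy) = 2.7419, t(Overloaded) = 3.0645.
Expected minutes from Busy to Idle: 2.7419.

2.7419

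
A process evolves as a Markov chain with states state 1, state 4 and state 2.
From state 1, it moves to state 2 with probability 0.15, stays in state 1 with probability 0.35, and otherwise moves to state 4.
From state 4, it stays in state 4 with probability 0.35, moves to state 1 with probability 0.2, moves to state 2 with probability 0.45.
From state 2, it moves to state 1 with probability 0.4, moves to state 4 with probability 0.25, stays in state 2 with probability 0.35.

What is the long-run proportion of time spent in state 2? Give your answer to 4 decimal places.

0.3241

Let the stationary distribution be π with π = πP and π_1 + π_2 + π_3 = 1.
π_1 = 0.35·π_1 + 0.2·π_2 + 0.4·π_3
π_2 = 0.5·π_1 + 0.35·π_2 + 0.25·π_3
Solving with the normalization constraint gives π = (0.3116, 0.3643, 0.3241).
So the stationary probability of state 2 is 0.3241.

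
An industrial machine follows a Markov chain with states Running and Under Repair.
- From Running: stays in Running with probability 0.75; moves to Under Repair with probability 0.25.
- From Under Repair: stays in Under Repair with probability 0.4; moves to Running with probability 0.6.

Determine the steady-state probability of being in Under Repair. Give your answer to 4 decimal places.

0.2941

Let the stationary distribution be π with π = πP and π_1 + π_2 = 1.
π_1 = 0.75·π_1 + 0.6·π_2
Solving with the normalization constraint gives π = (0.7059, 0.2941).
So the stationary probability of Under Repair is 0.2941.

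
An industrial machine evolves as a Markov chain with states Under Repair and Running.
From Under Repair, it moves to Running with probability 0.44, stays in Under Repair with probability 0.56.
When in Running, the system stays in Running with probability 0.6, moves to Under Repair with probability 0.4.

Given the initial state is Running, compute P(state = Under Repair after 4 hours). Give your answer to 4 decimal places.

Propagate the distribution vector 4 hours from Running.
After 0 hours: (0.0000, 1.0000)
After 1 hour: (0.4000, 0.6000)
After 2 hours: (0.4640, 0.5360)
After 3 hours: (0.4742, 0.5258)
After 4 hours: (0.4759, 0.5241)
P(in Under Repair after 4 hours) = 0.4759

0.4759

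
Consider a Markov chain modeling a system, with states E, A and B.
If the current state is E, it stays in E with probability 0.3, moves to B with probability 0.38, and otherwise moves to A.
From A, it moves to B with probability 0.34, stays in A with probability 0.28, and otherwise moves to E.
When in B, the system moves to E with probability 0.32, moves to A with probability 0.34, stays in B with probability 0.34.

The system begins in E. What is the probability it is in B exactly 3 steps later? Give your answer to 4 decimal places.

0.3533

Propagate the distribution vector 3 steps from E.
After 0 steps: (1.0000, 0.0000, 0.0000)
After 1 step: (0.3000, 0.3200, 0.3800)
After 2 steps: (0.3332, 0.3148, 0.3520)
After 3 steps: (0.3322, 0.3144, 0.3533)
P(in B after 3 steps) = 0.3533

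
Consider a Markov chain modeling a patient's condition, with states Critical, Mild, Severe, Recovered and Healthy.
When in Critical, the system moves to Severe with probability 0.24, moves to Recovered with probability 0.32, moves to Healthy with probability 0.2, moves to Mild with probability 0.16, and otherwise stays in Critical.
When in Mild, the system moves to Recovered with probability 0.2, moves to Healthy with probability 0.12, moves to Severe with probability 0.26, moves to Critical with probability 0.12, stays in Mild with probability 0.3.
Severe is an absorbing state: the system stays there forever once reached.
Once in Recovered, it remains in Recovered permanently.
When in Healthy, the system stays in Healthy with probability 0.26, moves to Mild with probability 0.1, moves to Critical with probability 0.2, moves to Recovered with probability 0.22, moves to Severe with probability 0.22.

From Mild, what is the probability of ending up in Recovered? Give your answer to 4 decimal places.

0.4647

Let h(s) be the probability of absorption at Recovered starting from transient state s. Then h(Recovered) = 1 and h(Severe) = 0. By first-step analysis:
h(Critical) = 0.08·h(Critical) + 0.16·h(Mild) + 0.24·0 + 0.32·1 + 0.2·h(Healthy)
h(Mild) = 0.12·h(Critical) + 0.3·h(Mild) + 0.26·0 + 0.2·1 + 0.12·h(Healthy)
h(Healthy) = 0.2·h(Critical) + 0.1·h(Mild) + 0.22·0 + 0.22·1 + 0.26·h(Healthy)
Solving: h(Critical) = 0.5386, h(Mild) = 0.4647, h(Healthy) = 0.5057.
Starting from Mild, the probability is 0.4647.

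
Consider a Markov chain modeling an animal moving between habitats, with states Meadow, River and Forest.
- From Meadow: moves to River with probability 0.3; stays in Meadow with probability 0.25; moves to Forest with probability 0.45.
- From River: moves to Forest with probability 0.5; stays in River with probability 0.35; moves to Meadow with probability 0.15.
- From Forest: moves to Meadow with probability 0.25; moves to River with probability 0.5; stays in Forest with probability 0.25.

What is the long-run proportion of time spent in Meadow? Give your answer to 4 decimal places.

0.2102

Let the stationary distribution be π with π = πP and π_1 + π_2 + π_3 = 1.
π_1 = 0.25·π_1 + 0.15·π_2 + 0.25·π_3
π_2 = 0.3·π_1 + 0.35·π_2 + 0.5·π_3
Solving with the normalization constraint gives π = (0.2102, 0.3982, 0.3916).
So the stationary probability of Meadow is 0.2102.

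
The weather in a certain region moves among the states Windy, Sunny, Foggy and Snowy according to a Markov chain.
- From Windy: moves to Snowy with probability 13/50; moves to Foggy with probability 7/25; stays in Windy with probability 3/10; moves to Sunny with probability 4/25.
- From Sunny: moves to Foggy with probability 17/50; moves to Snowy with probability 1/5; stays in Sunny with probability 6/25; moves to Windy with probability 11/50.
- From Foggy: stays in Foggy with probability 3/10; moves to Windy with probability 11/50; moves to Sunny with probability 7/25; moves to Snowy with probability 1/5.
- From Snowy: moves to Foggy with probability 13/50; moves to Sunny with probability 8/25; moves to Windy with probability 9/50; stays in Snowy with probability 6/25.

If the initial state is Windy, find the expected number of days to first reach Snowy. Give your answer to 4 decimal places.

4.3611

Let t(s) be the expected number of days to first reach Snowy from state s, with t(Snowy) = 0. Conditioning on the first day:
t(Windy) = 1 + 0.3·t(Windy) + 0.16·t(Sunny) + 0.28·t(Foggy)
t(Sunny) = 1 + 0.22·t(Windy) + 0.24·t(Sunny) + 0.34·t(Foggy)
t(Foggy) = 1 + 0.22·t(Windy) + 0.28·t(Sunny) + 0.3·t(Foggy)
Solving: t(Windy) = 4.3611, t(Sunny) = 4.6653, t(Foggy) = 4.6653.
Expected days from Windy to Snowy: 4.3611.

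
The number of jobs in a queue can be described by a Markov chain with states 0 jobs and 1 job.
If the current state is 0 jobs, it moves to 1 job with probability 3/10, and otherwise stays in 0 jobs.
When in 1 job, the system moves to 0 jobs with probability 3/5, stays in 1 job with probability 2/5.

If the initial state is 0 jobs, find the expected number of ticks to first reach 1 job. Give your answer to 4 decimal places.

3.3333

Let t(s) be the expected number of ticks to first reach 1 job from state s, with t(1 job) = 0. Conditioning on the first tick:
t(0 jobs) = 1 + 0.7·t(0 jobs)
Solving: t(0 jobs) = 3.3333.
Expected ticks from 0 jobs to 1 job: 3.3333.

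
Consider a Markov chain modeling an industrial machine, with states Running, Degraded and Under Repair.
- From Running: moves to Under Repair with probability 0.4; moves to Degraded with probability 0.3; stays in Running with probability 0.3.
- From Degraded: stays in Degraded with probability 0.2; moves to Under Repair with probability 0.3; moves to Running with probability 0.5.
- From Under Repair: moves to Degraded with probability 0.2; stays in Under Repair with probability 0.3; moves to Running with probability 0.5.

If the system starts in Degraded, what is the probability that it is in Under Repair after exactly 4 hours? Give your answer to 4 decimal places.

0.3420

Propagate the distribution vector 4 hours from Degraded.
After 0 hours: (0.0000, 1.0000, 0.0000)
After 1 hour: (0.5000, 0.2000, 0.3000)
After 2 hours: (0.4000, 0.2500, 0.3500)
After 3 hours: (0.4200, 0.2400, 0.3400)
After 4 hours: (0.4160, 0.2420, 0.3420)
P(in Under Repair after 4 hours) = 0.3420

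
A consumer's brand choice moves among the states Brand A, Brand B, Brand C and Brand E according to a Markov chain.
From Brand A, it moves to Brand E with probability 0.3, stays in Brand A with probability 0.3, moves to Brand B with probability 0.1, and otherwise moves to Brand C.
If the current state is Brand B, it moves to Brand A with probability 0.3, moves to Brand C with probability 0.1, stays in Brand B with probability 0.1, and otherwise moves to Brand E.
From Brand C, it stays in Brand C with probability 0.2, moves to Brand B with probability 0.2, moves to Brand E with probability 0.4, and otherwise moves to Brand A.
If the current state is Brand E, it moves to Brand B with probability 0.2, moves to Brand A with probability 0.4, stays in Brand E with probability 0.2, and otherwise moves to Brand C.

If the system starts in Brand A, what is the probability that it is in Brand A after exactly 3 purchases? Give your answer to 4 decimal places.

0.3100

Propagate the distribution vector 3 purchases from Brand A.
After 0 purchases: (1.0000, 0.0000, 0.0000, 0.0000)
After 1 purchase: (0.3000, 0.1000, 0.3000, 0.3000)
After 2 purchases: (0.3000, 0.1600, 0.2200, 0.3200)
After 3 purchases: (0.3100, 0.1540, 0.2140, 0.3220)
P(in Brand A after 3 purchases) = 0.3100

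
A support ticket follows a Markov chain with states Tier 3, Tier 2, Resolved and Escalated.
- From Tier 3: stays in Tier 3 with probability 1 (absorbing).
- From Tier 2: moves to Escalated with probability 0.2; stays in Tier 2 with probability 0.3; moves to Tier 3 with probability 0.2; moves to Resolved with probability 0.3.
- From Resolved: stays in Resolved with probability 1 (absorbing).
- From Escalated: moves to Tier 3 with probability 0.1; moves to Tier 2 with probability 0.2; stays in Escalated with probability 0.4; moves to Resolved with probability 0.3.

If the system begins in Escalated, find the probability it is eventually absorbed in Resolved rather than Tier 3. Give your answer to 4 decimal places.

Let h(s) be the probability of absorption at Resolved starting from transient state s. Then h(Resolved) = 1 and h(Tier 3) = 0. By first-step analysis:
h(Tier 2) = 0.2·0 + 0.3·h(Tier 2) + 0.3·1 + 0.2·h(Escalated)
h(Escalated) = 0.1·0 + 0.2·h(Tier 2) + 0.3·1 + 0.4·h(Escalated)
Solving: h(Tier 2) = 0.6316, h(Escalated) = 0.7105.
Starting from Escalated, the probability is 0.7105.

0.7105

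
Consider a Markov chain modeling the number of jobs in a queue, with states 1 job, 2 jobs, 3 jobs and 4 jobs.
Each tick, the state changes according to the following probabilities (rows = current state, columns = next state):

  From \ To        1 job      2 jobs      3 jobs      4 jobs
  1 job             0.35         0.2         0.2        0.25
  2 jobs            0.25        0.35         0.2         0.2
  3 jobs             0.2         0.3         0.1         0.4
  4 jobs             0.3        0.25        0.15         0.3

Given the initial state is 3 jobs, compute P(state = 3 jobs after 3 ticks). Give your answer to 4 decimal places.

Propagate the distribution vector 3 ticks from 3 jobs.
After 0 ticks: (0.0000, 0.0000, 1.0000, 0.0000)
After 1 tick: (0.2000, 0.3000, 0.1000, 0.4000)
After 2 ticks: (0.2850, 0.2750, 0.1700, 0.2700)
After 3 ticks: (0.2835, 0.2718, 0.1695, 0.2753)
P(in 3 jobs after 3 ticks) = 0.1695

0.1695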